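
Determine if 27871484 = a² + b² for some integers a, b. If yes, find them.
Not possible

Factorization: 27871484 = 2^2 × 191^3
By Fermat: n is sum of two squares iff every prime p ≡ 3 (mod 4) appears to even power.
Prime(s) ≡ 3 (mod 4) with odd exponent: [(191, 3)]
Therefore 27871484 cannot be expressed as a² + b².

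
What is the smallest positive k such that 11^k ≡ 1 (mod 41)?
40

41 is prime, so ord(11) divides φ(41) = 40.
Divisors of 40: 1, 2, 4, 5, 8, 10, 20, 40.
Repeated squaring: 11^1 ≡ 11, 11^2 ≡ 39, 11^4 ≡ 4, 11^8 ≡ 16, 11^16 ≡ 10, 11^32 ≡ 18 (mod 41).
Test 11^d mod 41 for each divisor d in increasing order:
11^1 ≡ 11
11^2 ≡ 39
11^4 ≡ 4
11^5 = 11^4·11^1 ≡ 3
11^8 ≡ 16
11^10 = 11^8·11^2 ≡ 9
11^20 = 11^16·11^4 ≡ 40
11^40 = 11^32·11^8 ≡ 1  ← first divisor giving 1
The order is 40.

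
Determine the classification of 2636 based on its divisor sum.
deficient

Proper divisors of 2636: sum = 1 + 2 + 4 + 659 + 1318 = 1984
Since 1984 < 2636, 2636 is deficient.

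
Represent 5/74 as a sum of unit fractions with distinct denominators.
1/15 + 1/1110

Greedy algorithm:
5/74: ceiling(74/5) = 15, use 1/15
1/1110: ceiling(1110/1) = 1110, use 1/1110
Result: 5/74 = 1/15 + 1/1110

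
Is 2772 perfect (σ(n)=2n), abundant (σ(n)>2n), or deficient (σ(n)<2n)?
abundant

Proper divisors of 2772: sum = 1 + 2 + 3 + 4 + 6 + 7 + 9 + 11 + ... + 462 + 693 + 924 + 1386 (35 divisors) = 5964
Since 5964 > 2772, 2772 is abundant.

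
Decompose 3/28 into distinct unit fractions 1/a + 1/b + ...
1/10 + 1/140

Greedy algorithm:
3/28: ceiling(28/3) = 10, use 1/10
1/140: ceiling(140/1) = 140, use 1/140
Result: 3/28 = 1/10 + 1/140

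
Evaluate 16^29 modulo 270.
256

Repeated squaring. Binary of 29 = 11101.
16^1 ≡ 16 (mod 270); 16^2 ≡ 256 (mod 270); 16^4 ≡ 196 (mod 270); 16^8 ≡ 76 (mod 270); 16^16 ≡ 106 (mod 270)
16^29 = 16^1 × 16^4 × 16^8 × 16^16 ≡ 256 (mod 270)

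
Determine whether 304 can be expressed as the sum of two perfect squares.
Not possible

Factorization: 304 = 2^4 × 19
By Fermat: n is sum of two squares iff every prime p ≡ 3 (mod 4) appears to even power.
Prime(s) ≡ 3 (mod 4) with odd exponent: [(19, 1)]
Therefore 304 cannot be expressed as a² + b².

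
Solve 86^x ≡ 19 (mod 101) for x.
72

Baby-step giant-step with step n = ⌈√101⌉ = 11.
Baby steps 86^j mod 101 (j:value) for j=0..10: 0:1, 1:86, 2:23, 3:59, 4:24, 5:44, 6:47, 7:2, 8:71, 9:46, 10:17.
Giant-step multiplier: 86^(-11) ≡ 86^(100-11) = 86^89 ≡ 40 (mod 101).
Giant steps γ_i = 19·40^i mod 101: γ_0=19, γ_1=53, γ_2=100, γ_3=61, γ_4=16, γ_5=34, γ_6=47 (in table at j=6).
x = i·n + j = 6·11 + 6 = 72.
Check: 86^72 ≡ 19 (mod 101).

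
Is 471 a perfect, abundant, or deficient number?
deficient

Proper divisors of 471: sum = 1 + 3 + 157 = 161
Since 161 < 471, 471 is deficient.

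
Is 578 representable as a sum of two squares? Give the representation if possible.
7² + 23² (a=7, b=23)

Factorization: 578 = 2 × 17^2
By Fermat: n is sum of two squares iff every prime p ≡ 3 (mod 4) appears to even power.
All primes ≡ 3 (mod 4) appear to even power.
Search a = 0, 1, 2, … for 578 - a² a perfect square: first hit at a = 7: 578 - 49 = 529 = 23².
578 = 7² + 23² = 49 + 529 ✓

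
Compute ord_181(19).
4

181 is prime, so ord(19) divides φ(181) = 180.
Divisors of 180: 1, 2, 3, 4, 5, 6, 9, 10, 12, 15, 18, 20, 30, 36, 45, 60, 90, 180.
Repeated squaring: 19^1 ≡ 19, 19^2 ≡ 180, 19^4 ≡ 1, 19^8 ≡ 1, 19^16 ≡ 1, 19^32 ≡ 1, 19^64 ≡ 1, 19^128 ≡ 1 (mod 181).
Test 19^d mod 181 for each divisor d in increasing order:
19^1 ≡ 19
19^2 ≡ 180
19^3 = 19^2·19^1 ≡ 162
19^4 ≡ 1  ← first divisor giving 1
The order is 4.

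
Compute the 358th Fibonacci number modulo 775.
154

Matrix identity: Q^n = [[F_(n+1), F_n], [F_n, F_(n-1)]] with Q = [[1,1],[1,0]].
n = 358 = 101100110₂. Square-and-multiply, entries mod 775:
Q^1 = [[1,1],[1,0]]
Q^2 = (Q^1)² = [[2,1],[1,1]]
Q^5 = (Q^2)²·Q = [[8,5],[5,3]]
Q^11 = (Q^5)²·Q = [[144,89],[89,55]]
Q^22 = (Q^11)² = [[757,661],[661,96]]
Q^44 = (Q^22)² = [[145,408],[408,512]]
Q^89 = (Q^44)²·Q = [[620,714],[714,681]]
Q^179 = (Q^89)²·Q = [[310,621],[621,464]]
Q^358 = (Q^179)² = [[466,154],[154,312]]
F_358 mod 775 = Q^358[0][1] = 154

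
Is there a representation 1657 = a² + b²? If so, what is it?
19² + 36² (a=19, b=36)

Factorization: 1657 = 1657
By Fermat: n is sum of two squares iff every prime p ≡ 3 (mod 4) appears to even power.
All primes ≡ 3 (mod 4) appear to even power.
Search a = 0, 1, 2, … for 1657 - a² a perfect square: first hit at a = 19: 1657 - 361 = 1296 = 36².
1657 = 19² + 36² = 361 + 1296 ✓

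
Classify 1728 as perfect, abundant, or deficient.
abundant

Proper divisors of 1728: sum = 1 + 2 + 3 + 4 + 6 + 8 + 9 + 12 + ... + 288 + 432 + 576 + 864 (27 divisors) = 3352
Since 3352 > 1728, 1728 is abundant.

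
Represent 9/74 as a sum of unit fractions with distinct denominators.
1/9 + 1/96 + 1/10656

Greedy algorithm:
9/74: ceiling(74/9) = 9, use 1/9
7/666: ceiling(666/7) = 96, use 1/96
1/10656: ceiling(10656/1) = 10656, use 1/10656
Result: 9/74 = 1/9 + 1/96 + 1/10656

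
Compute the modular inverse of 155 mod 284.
11

gcd(155, 284) = 1, so the inverse exists.
Extended Euclidean algorithm on (284, 155):
284 = 1 × 155 + 129  ⟹  129 = (1)·284 + (-1)·155
155 = 1 × 129 + 26  ⟹  26 = (-1)·284 + (2)·155
129 = 4 × 26 + 25  ⟹  25 = (5)·284 + (-9)·155
26 = 1 × 25 + 1  ⟹  1 = (-6)·284 + (11)·155
So (11)·155 ≡ 1 (mod 284), i.e. 155^(-1) ≡ 11 (mod 284).
Check: 155 × 11 = 1705 ≡ 1 (mod 284)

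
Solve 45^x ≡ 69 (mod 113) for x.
98

Baby-step giant-step with step n = ⌈√113⌉ = 11.
Baby steps 45^j mod 113 (j:value) for j=0..10: 0:1, 1:45, 2:104, 3:47, 4:81, 5:29, 6:62, 7:78, 8:7, 9:89, 10:50.
Giant-step multiplier: 45^(-11) ≡ 45^(112-11) = 45^101 ≡ 79 (mod 113).
Giant steps γ_i = 69·79^i mod 113: γ_0=69, γ_1=27, γ_2=99, γ_3=24, γ_4=88, γ_5=59, γ_6=28, γ_7=65, γ_8=50 (in table at j=10).
x = i·n + j = 8·11 + 10 = 98.
Check: 45^98 ≡ 69 (mod 113).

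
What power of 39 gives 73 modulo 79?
28

Baby-step giant-step with step n = ⌈√79⌉ = 9.
Baby steps 39^j mod 79 (j:value) for j=0..8: 0:1, 1:39, 2:20, 3:69, 4:5, 5:37, 6:21, 7:29, 8:25.
Giant-step multiplier: 39^(-9) ≡ 39^(78-9) = 39^69 ≡ 41 (mod 79).
Giant steps γ_i = 73·41^i mod 79: γ_0=73, γ_1=70, γ_2=26, γ_3=39 (in table at j=1).
x = i·n + j = 3·9 + 1 = 28.
Check: 39^28 ≡ 73 (mod 79).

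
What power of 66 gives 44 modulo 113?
14

Baby-step giant-step with step n = ⌈√113⌉ = 11.
Baby steps 66^j mod 113 (j:value) for j=0..10: 0:1, 1:66, 2:62, 3:24, 4:2, 5:19, 6:11, 7:48, 8:4, 9:38, 10:22.
Giant-step multiplier: 66^(-11) ≡ 66^(112-11) = 66^101 ≡ 93 (mod 113).
Giant steps γ_i = 44·93^i mod 113: γ_0=44, γ_1=24 (in table at j=3).
x = i·n + j = 1·11 + 3 = 14.
Check: 66^14 ≡ 44 (mod 113).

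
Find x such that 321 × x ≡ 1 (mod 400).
81

gcd(321, 400) = 1, so the inverse exists.
Extended Euclidean algorithm on (400, 321):
400 = 1 × 321 + 79  ⟹  79 = (1)·400 + (-1)·321
321 = 4 × 79 + 5  ⟹  5 = (-4)·400 + (5)·321
79 = 15 × 5 + 4  ⟹  4 = (61)·400 + (-76)·321
5 = 1 × 4 + 1  ⟹  1 = (-65)·400 + (81)·321
So (81)·321 ≡ 1 (mod 400), i.e. 321^(-1) ≡ 81 (mod 400).
Check: 321 × 81 = 26001 ≡ 1 (mod 400)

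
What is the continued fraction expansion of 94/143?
[0; 1, 1, 1, 11, 4]

Euclidean algorithm steps:
94 = 0 × 143 + 94
143 = 1 × 94 + 49
94 = 1 × 49 + 45
49 = 1 × 45 + 4
45 = 11 × 4 + 1
4 = 4 × 1 + 0
Continued fraction: [0; 1, 1, 1, 11, 4]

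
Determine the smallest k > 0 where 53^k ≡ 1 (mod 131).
5

131 is prime, so ord(53) divides φ(131) = 130.
Divisors of 130: 1, 2, 5, 10, 13, 26, 65, 130.
Repeated squaring: 53^1 ≡ 53, 53^2 ≡ 58, 53^4 ≡ 89, 53^8 ≡ 61, 53^16 ≡ 53, 53^32 ≡ 58, 53^64 ≡ 89, 53^128 ≡ 61 (mod 131).
Test 53^d mod 131 for each divisor d in increasing order:
53^1 ≡ 53
53^2 ≡ 58
53^5 = 53^4·53^1 ≡ 1  ← first divisor giving 1
The order is 5.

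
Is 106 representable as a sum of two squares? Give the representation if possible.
5² + 9² (a=5, b=9)

Factorization: 106 = 2 × 53
By Fermat: n is sum of two squares iff every prime p ≡ 3 (mod 4) appears to even power.
All primes ≡ 3 (mod 4) appear to even power.
Search a = 0, 1, 2, … for 106 - a² a perfect square: first hit at a = 5: 106 - 25 = 81 = 9².
106 = 5² + 9² = 25 + 81 ✓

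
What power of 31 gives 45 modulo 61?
26

Baby-step giant-step with step n = ⌈√61⌉ = 8.
Baby steps 31^j mod 61 (j:value) for j=0..7: 0:1, 1:31, 2:46, 3:23, 4:42, 5:21, 6:41, 7:51.
Giant-step multiplier: 31^(-8) ≡ 31^(60-8) = 31^52 ≡ 12 (mod 61).
Giant steps γ_i = 45·12^i mod 61: γ_0=45, γ_1=52, γ_2=14, γ_3=46 (in table at j=2).
x = i·n + j = 3·8 + 2 = 26.
Check: 31^26 ≡ 45 (mod 61).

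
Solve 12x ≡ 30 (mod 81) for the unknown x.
x ≡ 16 (mod 27)

gcd(12, 81) = 3, which divides 30, so solutions exist.
Divide through by 3: 4x ≡ 10 (mod 27).
Find 4^(-1) mod 27 by the extended Euclidean algorithm:
27 = 6 × 4 + 3  ⟹  3 = (1)·27 + (-6)·4
4 = 1 × 3 + 1  ⟹  1 = (-1)·27 + (7)·4
So (7)·4 ≡ 1 (mod 27), i.e. 4^(-1) ≡ 7 (mod 27).
x ≡ 7 × 10 = 70 ≡ 16 (mod 27).
Check: 12 × 16 = 192 ≡ 30 (mod 81).
x ≡ 16 (mod 27), giving 3 solutions mod 81.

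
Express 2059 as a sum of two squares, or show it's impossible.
Not possible

Factorization: 2059 = 29 × 71
By Fermat: n is sum of two squares iff every prime p ≡ 3 (mod 4) appears to even power.
Prime(s) ≡ 3 (mod 4) with odd exponent: [(71, 1)]
Therefore 2059 cannot be expressed as a² + b².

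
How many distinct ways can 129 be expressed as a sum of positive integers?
4835271870

p(n) counts ways to write n as a sum of positive integers (order ignored).
Euler's pentagonal recurrence: p(k) = p(k-1) + p(k-2) - p(k-5) - p(k-7) + p(k-12) + p(k-15) - ... (offsets j(3j∓1)/2, signs ++--, p(0)=1, p(<0)=0).
DP table for k = 0..128: p(0)=1, p(1)=1, p(2)=2, p(3)=3, p(4)=5, p(5)=7, p(6)=11, p(7)=15, p(8)=22, p(9)=30, p(10)=42, p(11)=56, p(12)=77, p(13)=101, p(14)=135, p(15)=176, p(16)=231, p(17)=297, p(18)=385, p(19)=490, p(20)=627, p(21)=792, p(22)=1002, p(23)=1255, p(24)=1575, p(25)=1958, p(26)=2436, p(27)=3010, p(28)=3718, p(29)=4565, p(30)=5604, p(31)=6842, p(32)=8349, p(33)=10143, p(34)=12310, p(35)=14883, p(36)=17977, p(37)=21637, p(38)=26015, p(39)=31185, p(40)=37338, p(41)=44583, p(42)=53174, p(43)=63261, p(44)=75175, p(45)=89134, p(46)=105558, p(47)=124754, p(48)=147273, p(49)=173525, p(50)=204226, p(51)=239943, p(52)=281589, p(53)=329931, p(54)=386155, p(55)=451276, p(56)=526823, p(57)=614154, p(58)=715220, p(59)=831820, p(60)=966467, p(61)=1121505, p(62)=1300156, p(63)=1505499, p(64)=1741630, p(65)=2012558, p(66)=2323520, p(67)=2679689, p(68)=3087735, p(69)=3554345, p(70)=4087968, p(71)=4697205, p(72)=5392783, p(73)=6185689, p(74)=7089500, p(75)=8118264, p(76)=9289091, p(77)=10619863, p(78)=12132164, p(79)=13848650, p(80)=15796476, p(81)=18004327, p(82)=20506255, p(83)=23338469, p(84)=26543660, p(85)=30167357, p(86)=34262962, p(87)=38887673, p(88)=44108109, p(89)=49995925, p(90)=56634173, p(91)=64112359, p(92)=72533807, p(93)=82010177, p(94)=92669720, p(95)=104651419, p(96)=118114304, p(97)=133230930, p(98)=150198136, p(99)=169229875, p(100)=190569292, p(101)=214481126, p(102)=241265379, p(103)=271248950, p(104)=304801365, p(105)=342325709, p(106)=384276336, p(107)=431149389, p(108)=483502844, p(109)=541946240, p(110)=607163746, p(111)=679903203, p(112)=761002156, p(113)=851376628, p(114)=952050665, p(115)=1064144451, p(116)=1188908248, p(117)=1327710076, p(118)=1482074143, p(119)=1653668665, p(120)=1844349560, p(121)=2056148051, p(122)=2291320912, p(123)=2552338241, p(124)=2841940500, p(125)=3163127352, p(126)=3519222692, p(127)=3913864295, p(128)=4351078600.
Final step: p(129) = p(128) + p(127) - p(124) - p(122) + p(117) + p(114) - p(107) - p(103) + p(94) + p(89) - p(78) - p(72) + p(59) + p(52) - p(37) - p(29) + p(12) + p(3)
= 4351078600 + 3913864295 - 2841940500 - 2291320912 + 1327710076 + 952050665 - 431149389 - 271248950 + 92669720 + 49995925 - 12132164 - 5392783 + 831820 + 281589 - 21637 - 4565 + 77 + 3
= 4835271870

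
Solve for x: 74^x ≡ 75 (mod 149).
75

Baby-step giant-step with step n = ⌈√149⌉ = 13.
Baby steps 74^j mod 149 (j:value) for j=0..12: 0:1, 1:74, 2:112, 3:93, 4:28, 5:135, 6:7, 7:71, 8:39, 9:55, 10:47, 11:51, 12:49.
Giant-step multiplier: 74^(-13) ≡ 74^(148-13) = 74^135 ≡ 3 (mod 149).
Giant steps γ_i = 75·3^i mod 149: γ_0=75, γ_1=76, γ_2=79, γ_3=88, γ_4=115, γ_5=47 (in table at j=10).
x = i·n + j = 5·13 + 10 = 75.
Check: 74^75 ≡ 75 (mod 149).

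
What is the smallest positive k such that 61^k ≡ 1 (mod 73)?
36

73 is prime, so ord(61) divides φ(73) = 72.
Divisors of 72: 1, 2, 3, 4, 6, 8, 9, 12, 18, 24, 36, 72.
Repeated squaring: 61^1 ≡ 61, 61^2 ≡ 71, 61^4 ≡ 4, 61^8 ≡ 16, 61^16 ≡ 37, 61^32 ≡ 55, 61^64 ≡ 32 (mod 73).
Test 61^d mod 73 for each divisor d in increasing order:
61^1 ≡ 61
61^2 ≡ 71
61^3 = 61^2·61^1 ≡ 24
61^4 ≡ 4
61^6 = 61^4·61^2 ≡ 65
61^8 ≡ 16
61^9 = 61^8·61^1 ≡ 27
61^12 = 61^8·61^4 ≡ 64
61^18 = 61^16·61^2 ≡ 72
61^24 = 61^16·61^8 ≡ 8
61^36 = 61^32·61^4 ≡ 1  ← first divisor giving 1
The order is 36.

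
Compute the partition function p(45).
89134

p(n) counts ways to write n as a sum of positive integers (order ignored).
Euler's pentagonal recurrence: p(k) = p(k-1) + p(k-2) - p(k-5) - p(k-7) + p(k-12) + p(k-15) - ... (offsets j(3j∓1)/2, signs ++--, p(0)=1, p(<0)=0).
DP table for k = 0..44: p(0)=1, p(1)=1, p(2)=2, p(3)=3, p(4)=5, p(5)=7, p(6)=11, p(7)=15, p(8)=22, p(9)=30, p(10)=42, p(11)=56, p(12)=77, p(13)=101, p(14)=135, p(15)=176, p(16)=231, p(17)=297, p(18)=385, p(19)=490, p(20)=627, p(21)=792, p(22)=1002, p(23)=1255, p(24)=1575, p(25)=1958, p(26)=2436, p(27)=3010, p(28)=3718, p(29)=4565, p(30)=5604, p(31)=6842, p(32)=8349, p(33)=10143, p(34)=12310, p(35)=14883, p(36)=17977, p(37)=21637, p(38)=26015, p(39)=31185, p(40)=37338, p(41)=44583, p(42)=53174, p(43)=63261, p(44)=75175.
Final step: p(45) = p(44) + p(43) - p(40) - p(38) + p(33) + p(30) - p(23) - p(19) + p(10) + p(5)
= 75175 + 63261 - 37338 - 26015 + 10143 + 5604 - 1255 - 490 + 42 + 7
= 89134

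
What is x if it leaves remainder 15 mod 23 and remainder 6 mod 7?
153

Using Chinese Remainder Theorem:
M = 23 × 7 = 161
M1 = 7, M2 = 23
y1 = 7^(-1) mod 23 = 10
y2 = 23^(-1) mod 7 = 4
x = (15×7×10 + 6×23×4) mod 161 = 153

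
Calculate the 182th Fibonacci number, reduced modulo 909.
143

Matrix identity: Q^n = [[F_(n+1), F_n], [F_n, F_(n-1)]] with Q = [[1,1],[1,0]].
n = 182 = 10110110₂. Square-and-multiply, entries mod 909:
Q^1 = [[1,1],[1,0]]
Q^2 = (Q^1)² = [[2,1],[1,1]]
Q^5 = (Q^2)²·Q = [[8,5],[5,3]]
Q^11 = (Q^5)²·Q = [[144,89],[89,55]]
Q^22 = (Q^11)² = [[478,440],[440,38]]
Q^45 = (Q^22)²·Q = [[98,308],[308,699]]
Q^91 = (Q^45)²·Q = [[888,842],[842,46]]
Q^182 = (Q^91)² = [[385,143],[143,242]]
F_182 mod 909 = Q^182[0][1] = 143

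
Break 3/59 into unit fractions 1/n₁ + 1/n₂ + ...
1/20 + 1/1180

Greedy algorithm:
3/59: ceiling(59/3) = 20, use 1/20
1/1180: ceiling(1180/1) = 1180, use 1/1180
Result: 3/59 = 1/20 + 1/1180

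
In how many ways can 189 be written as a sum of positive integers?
1527273599625

p(n) counts ways to write n as a sum of positive integers (order ignored).
Euler's pentagonal recurrence: p(k) = p(k-1) + p(k-2) - p(k-5) - p(k-7) + p(k-12) + p(k-15) - ... (offsets j(3j∓1)/2, signs ++--, p(0)=1, p(<0)=0).
DP table for k = 0..188: p(0)=1, p(1)=1, p(2)=2, p(3)=3, p(4)=5, p(5)=7, p(6)=11, p(7)=15, p(8)=22, p(9)=30, p(10)=42, p(11)=56, p(12)=77, p(13)=101, p(14)=135, p(15)=176, p(16)=231, p(17)=297, p(18)=385, p(19)=490, p(20)=627, p(21)=792, p(22)=1002, p(23)=1255, p(24)=1575, p(25)=1958, p(26)=2436, p(27)=3010, p(28)=3718, p(29)=4565, p(30)=5604, p(31)=6842, p(32)=8349, p(33)=10143, p(34)=12310, p(35)=14883, p(36)=17977, p(37)=21637, p(38)=26015, p(39)=31185, p(40)=37338, p(41)=44583, p(42)=53174, p(43)=63261, p(44)=75175, p(45)=89134, p(46)=105558, p(47)=124754, p(48)=147273, p(49)=173525, p(50)=204226, p(51)=239943, p(52)=281589, p(53)=329931, p(54)=386155, p(55)=451276, p(56)=526823, p(57)=614154, p(58)=715220, p(59)=831820, p(60)=966467, p(61)=1121505, p(62)=1300156, p(63)=1505499, p(64)=1741630, p(65)=2012558, p(66)=2323520, p(67)=2679689, p(68)=3087735, p(69)=3554345, p(70)=4087968, p(71)=4697205, p(72)=5392783, p(73)=6185689, p(74)=7089500, p(75)=8118264, p(76)=9289091, p(77)=10619863, p(78)=12132164, p(79)=13848650, p(80)=15796476, p(81)=18004327, p(82)=20506255, p(83)=23338469, p(84)=26543660, p(85)=30167357, p(86)=34262962, p(87)=38887673, p(88)=44108109, p(89)=49995925, p(90)=56634173, p(91)=64112359, p(92)=72533807, p(93)=82010177, p(94)=92669720, p(95)=104651419, p(96)=118114304, p(97)=133230930, p(98)=150198136, p(99)=169229875, p(100)=190569292, p(101)=214481126, p(102)=241265379, p(103)=271248950, p(104)=304801365, p(105)=342325709, p(106)=384276336, p(107)=431149389, p(108)=483502844, p(109)=541946240, p(110)=607163746, p(111)=679903203, p(112)=761002156, p(113)=851376628, p(114)=952050665, p(115)=1064144451, p(116)=1188908248, p(117)=1327710076, p(118)=1482074143, p(119)=1653668665, p(120)=1844349560, p(121)=2056148051, p(122)=2291320912, p(123)=2552338241, p(124)=2841940500, p(125)=3163127352, p(126)=3519222692, p(127)=3913864295, p(128)=4351078600, p(129)=4835271870, p(130)=5371315400, p(131)=5964539504, p(132)=6620830889, p(133)=7346629512, p(134)=8149040695, p(135)=9035836076, p(136)=10015581680, p(137)=11097645016, p(138)=12292341831, p(139)=13610949895, p(140)=15065878135, p(141)=16670689208, p(142)=18440293320, p(143)=20390982757, p(144)=22540654445, p(145)=24908858009, p(146)=27517052599, p(147)=30388671978, p(148)=33549419497, p(149)=37027355200, p(150)=40853235313, p(151)=45060624582, p(152)=49686288421, p(153)=54770336324, p(154)=60356673280, p(155)=66493182097, p(156)=73232243759, p(157)=80630964769, p(158)=88751778802, p(159)=97662728555, p(160)=107438159466, p(161)=118159068427, p(162)=129913904637, p(163)=142798995930, p(164)=156919475295, p(165)=172389800255, p(166)=189334822579, p(167)=207890420102, p(168)=228204732751, p(169)=250438925115, p(170)=274768617130, p(171)=301384802048, p(172)=330495499613, p(173)=362326859895, p(174)=397125074750, p(175)=435157697830, p(176)=476715857290, p(177)=522115831195, p(178)=571701605655, p(179)=625846753120, p(180)=684957390936, p(181)=749474411781, p(182)=819876908323, p(183)=896684817527, p(184)=980462880430, p(185)=1071823774337, p(186)=1171432692373, p(187)=1280011042268, p(188)=1398341745571.
Final step: p(189) = p(188) + p(187) - p(184) - p(182) + p(177) + p(174) - p(167) - p(163) + p(154) + p(149) - p(138) - p(132) + p(119) + p(112) - p(97) - p(89) + p(72) + p(63) - p(44) - p(34) + p(13) + p(2)
= 1398341745571 + 1280011042268 - 980462880430 - 819876908323 + 522115831195 + 397125074750 - 207890420102 - 142798995930 + 60356673280 + 37027355200 - 12292341831 - 6620830889 + 1653668665 + 761002156 - 133230930 - 49995925 + 5392783 + 1505499 - 75175 - 12310 + 101 + 2
= 1527273599625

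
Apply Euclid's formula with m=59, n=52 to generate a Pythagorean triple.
(777, 6136, 6185)

Euclid's formula: a = m² - n², b = 2mn, c = m² + n²
m = 59, n = 52
a = 59² - 52² = 3481 - 2704 = 777
b = 2 × 59 × 52 = 6136
c = 59² + 52² = 3481 + 2704 = 6185
Verification: 777² + 6136² = 603729 + 37650496 = 38254225 = 6185² ✓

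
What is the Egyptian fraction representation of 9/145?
1/17 + 1/309 + 1/108813 + 1/13813538318 + 1/381627681711894999930

Greedy algorithm:
9/145: ceiling(145/9) = 17, use 1/17
8/2465: ceiling(2465/8) = 309, use 1/309
7/761685: ceiling(761685/7) = 108813, use 1/108813
2/27627076635: ceiling(27627076635/2) = 13813538318, use 1/13813538318
1/381627681711894999930: ceiling(381627681711894999930/1) = 381627681711894999930, use 1/381627681711894999930
Result: 9/145 = 1/17 + 1/309 + 1/108813 + 1/13813538318 + 1/381627681711894999930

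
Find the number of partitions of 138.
12292341831

p(n) counts ways to write n as a sum of positive integers (order ignored).
Euler's pentagonal recurrence: p(k) = p(k-1) + p(k-2) - p(k-5) - p(k-7) + p(k-12) + p(k-15) - ... (offsets j(3j∓1)/2, signs ++--, p(0)=1, p(<0)=0).
DP table for k = 0..137: p(0)=1, p(1)=1, p(2)=2, p(3)=3, p(4)=5, p(5)=7, p(6)=11, p(7)=15, p(8)=22, p(9)=30, p(10)=42, p(11)=56, p(12)=77, p(13)=101, p(14)=135, p(15)=176, p(16)=231, p(17)=297, p(18)=385, p(19)=490, p(20)=627, p(21)=792, p(22)=1002, p(23)=1255, p(24)=1575, p(25)=1958, p(26)=2436, p(27)=3010, p(28)=3718, p(29)=4565, p(30)=5604, p(31)=6842, p(32)=8349, p(33)=10143, p(34)=12310, p(35)=14883, p(36)=17977, p(37)=21637, p(38)=26015, p(39)=31185, p(40)=37338, p(41)=44583, p(42)=53174, p(43)=63261, p(44)=75175, p(45)=89134, p(46)=105558, p(47)=124754, p(48)=147273, p(49)=173525, p(50)=204226, p(51)=239943, p(52)=281589, p(53)=329931, p(54)=386155, p(55)=451276, p(56)=526823, p(57)=614154, p(58)=715220, p(59)=831820, p(60)=966467, p(61)=1121505, p(62)=1300156, p(63)=1505499, p(64)=1741630, p(65)=2012558, p(66)=2323520, p(67)=2679689, p(68)=3087735, p(69)=3554345, p(70)=4087968, p(71)=4697205, p(72)=5392783, p(73)=6185689, p(74)=7089500, p(75)=8118264, p(76)=9289091, p(77)=10619863, p(78)=12132164, p(79)=13848650, p(80)=15796476, p(81)=18004327, p(82)=20506255, p(83)=23338469, p(84)=26543660, p(85)=30167357, p(86)=34262962, p(87)=38887673, p(88)=44108109, p(89)=49995925, p(90)=56634173, p(91)=64112359, p(92)=72533807, p(93)=82010177, p(94)=92669720, p(95)=104651419, p(96)=118114304, p(97)=133230930, p(98)=150198136, p(99)=169229875, p(100)=190569292, p(101)=214481126, p(102)=241265379, p(103)=271248950, p(104)=304801365, p(105)=342325709, p(106)=384276336, p(107)=431149389, p(108)=483502844, p(109)=541946240, p(110)=607163746, p(111)=679903203, p(112)=761002156, p(113)=851376628, p(114)=952050665, p(115)=1064144451, p(116)=1188908248, p(117)=1327710076, p(118)=1482074143, p(119)=1653668665, p(120)=1844349560, p(121)=2056148051, p(122)=2291320912, p(123)=2552338241, p(124)=2841940500, p(125)=3163127352, p(126)=3519222692, p(127)=3913864295, p(128)=4351078600, p(129)=4835271870, p(130)=5371315400, p(131)=5964539504, p(132)=6620830889, p(133)=7346629512, p(134)=8149040695, p(135)=9035836076, p(136)=10015581680, p(137)=11097645016.
Final step: p(138) = p(137) + p(136) - p(133) - p(131) + p(126) + p(123) - p(116) - p(112) + p(103) + p(98) - p(87) - p(81) + p(68) + p(61) - p(46) - p(38) + p(21) + p(12)
= 11097645016 + 10015581680 - 7346629512 - 5964539504 + 3519222692 + 2552338241 - 1188908248 - 761002156 + 271248950 + 150198136 - 38887673 - 18004327 + 3087735 + 1121505 - 105558 - 26015 + 792 + 77
= 12292341831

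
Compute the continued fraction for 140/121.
[1; 6, 2, 1, 2, 2]

Euclidean algorithm steps:
140 = 1 × 121 + 19
121 = 6 × 19 + 7
19 = 2 × 7 + 5
7 = 1 × 5 + 2
5 = 2 × 2 + 1
2 = 2 × 1 + 0
Continued fraction: [1; 6, 2, 1, 2, 2]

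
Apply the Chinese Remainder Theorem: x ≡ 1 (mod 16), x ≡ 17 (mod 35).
17

Using Chinese Remainder Theorem:
M = 16 × 35 = 560
M1 = 35, M2 = 16
y1 = 35^(-1) mod 16 = 11
y2 = 16^(-1) mod 35 = 11
x = (1×35×11 + 17×16×11) mod 560 = 17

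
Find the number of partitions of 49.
173525

p(n) counts ways to write n as a sum of positive integers (order ignored).
Euler's pentagonal recurrence: p(k) = p(k-1) + p(k-2) - p(k-5) - p(k-7) + p(k-12) + p(k-15) - ... (offsets j(3j∓1)/2, signs ++--, p(0)=1, p(<0)=0).
DP table for k = 0..48: p(0)=1, p(1)=1, p(2)=2, p(3)=3, p(4)=5, p(5)=7, p(6)=11, p(7)=15, p(8)=22, p(9)=30, p(10)=42, p(11)=56, p(12)=77, p(13)=101, p(14)=135, p(15)=176, p(16)=231, p(17)=297, p(18)=385, p(19)=490, p(20)=627, p(21)=792, p(22)=1002, p(23)=1255, p(24)=1575, p(25)=1958, p(26)=2436, p(27)=3010, p(28)=3718, p(29)=4565, p(30)=5604, p(31)=6842, p(32)=8349, p(33)=10143, p(34)=12310, p(35)=14883, p(36)=17977, p(37)=21637, p(38)=26015, p(39)=31185, p(40)=37338, p(41)=44583, p(42)=53174, p(43)=63261, p(44)=75175, p(45)=89134, p(46)=105558, p(47)=124754, p(48)=147273.
Final step: p(49) = p(48) + p(47) - p(44) - p(42) + p(37) + p(34) - p(27) - p(23) + p(14) + p(9)
= 147273 + 124754 - 75175 - 53174 + 21637 + 12310 - 3010 - 1255 + 135 + 30
= 173525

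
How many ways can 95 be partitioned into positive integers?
104651419

p(n) counts ways to write n as a sum of positive integers (order ignored).
Euler's pentagonal recurrence: p(k) = p(k-1) + p(k-2) - p(k-5) - p(k-7) + p(k-12) + p(k-15) - ... (offsets j(3j∓1)/2, signs ++--, p(0)=1, p(<0)=0).
DP table for k = 0..94: p(0)=1, p(1)=1, p(2)=2, p(3)=3, p(4)=5, p(5)=7, p(6)=11, p(7)=15, p(8)=22, p(9)=30, p(10)=42, p(11)=56, p(12)=77, p(13)=101, p(14)=135, p(15)=176, p(16)=231, p(17)=297, p(18)=385, p(19)=490, p(20)=627, p(21)=792, p(22)=1002, p(23)=1255, p(24)=1575, p(25)=1958, p(26)=2436, p(27)=3010, p(28)=3718, p(29)=4565, p(30)=5604, p(31)=6842, p(32)=8349, p(33)=10143, p(34)=12310, p(35)=14883, p(36)=17977, p(37)=21637, p(38)=26015, p(39)=31185, p(40)=37338, p(41)=44583, p(42)=53174, p(43)=63261, p(44)=75175, p(45)=89134, p(46)=105558, p(47)=124754, p(48)=147273, p(49)=173525, p(50)=204226, p(51)=239943, p(52)=281589, p(53)=329931, p(54)=386155, p(55)=451276, p(56)=526823, p(57)=614154, p(58)=715220, p(59)=831820, p(60)=966467, p(61)=1121505, p(62)=1300156, p(63)=1505499, p(64)=1741630, p(65)=2012558, p(66)=2323520, p(67)=2679689, p(68)=3087735, p(69)=3554345, p(70)=4087968, p(71)=4697205, p(72)=5392783, p(73)=6185689, p(74)=7089500, p(75)=8118264, p(76)=9289091, p(77)=10619863, p(78)=12132164, p(79)=13848650, p(80)=15796476, p(81)=18004327, p(82)=20506255, p(83)=23338469, p(84)=26543660, p(85)=30167357, p(86)=34262962, p(87)=38887673, p(88)=44108109, p(89)=49995925, p(90)=56634173, p(91)=64112359, p(92)=72533807, p(93)=82010177, p(94)=92669720.
Final step: p(95) = p(94) + p(93) - p(90) - p(88) + p(83) + p(80) - p(73) - p(69) + p(60) + p(55) - p(44) - p(38) + p(25) + p(18) - p(3)
= 92669720 + 82010177 - 56634173 - 44108109 + 23338469 + 15796476 - 6185689 - 3554345 + 966467 + 451276 - 75175 - 26015 + 1958 + 385 - 3
= 104651419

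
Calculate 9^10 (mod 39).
9

Repeated squaring. Binary of 10 = 1010.
9^1 ≡ 9 (mod 39); 9^2 ≡ 3 (mod 39); 9^4 ≡ 9 (mod 39); 9^8 ≡ 3 (mod 39)
9^10 = 9^2 × 9^8 ≡ 9 (mod 39)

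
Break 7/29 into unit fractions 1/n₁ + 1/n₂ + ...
1/5 + 1/25 + 1/725

Greedy algorithm:
7/29: ceiling(29/7) = 5, use 1/5
6/145: ceiling(145/6) = 25, use 1/25
1/725: ceiling(725/1) = 725, use 1/725
Result: 7/29 = 1/5 + 1/25 + 1/725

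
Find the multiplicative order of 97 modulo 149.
148

149 is prime, so ord(97) divides φ(149) = 148.
Divisors of 148: 1, 2, 4, 37, 74, 148.
Repeated squaring: 97^1 ≡ 97, 97^2 ≡ 22, 97^4 ≡ 37, 97^8 ≡ 28, 97^16 ≡ 39, 97^32 ≡ 31, 97^64 ≡ 67, 97^128 ≡ 19 (mod 149).
Test 97^d mod 149 for each divisor d in increasing order:
97^1 ≡ 97
97^2 ≡ 22
97^4 ≡ 37
97^37 = 97^32·97^4·97^1 ≡ 105
97^74 = 97^64·97^8·97^2 ≡ 148
97^148 = 97^128·97^16·97^4 ≡ 1  ← first divisor giving 1
The order is 148.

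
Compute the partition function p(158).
88751778802

p(n) counts ways to write n as a sum of positive integers (order ignored).
Euler's pentagonal recurrence: p(k) = p(k-1) + p(k-2) - p(k-5) - p(k-7) + p(k-12) + p(k-15) - ... (offsets j(3j∓1)/2, signs ++--, p(0)=1, p(<0)=0).
DP table for k = 0..157: p(0)=1, p(1)=1, p(2)=2, p(3)=3, p(4)=5, p(5)=7, p(6)=11, p(7)=15, p(8)=22, p(9)=30, p(10)=42, p(11)=56, p(12)=77, p(13)=101, p(14)=135, p(15)=176, p(16)=231, p(17)=297, p(18)=385, p(19)=490, p(20)=627, p(21)=792, p(22)=1002, p(23)=1255, p(24)=1575, p(25)=1958, p(26)=2436, p(27)=3010, p(28)=3718, p(29)=4565, p(30)=5604, p(31)=6842, p(32)=8349, p(33)=10143, p(34)=12310, p(35)=14883, p(36)=17977, p(37)=21637, p(38)=26015, p(39)=31185, p(40)=37338, p(41)=44583, p(42)=53174, p(43)=63261, p(44)=75175, p(45)=89134, p(46)=105558, p(47)=124754, p(48)=147273, p(49)=173525, p(50)=204226, p(51)=239943, p(52)=281589, p(53)=329931, p(54)=386155, p(55)=451276, p(56)=526823, p(57)=614154, p(58)=715220, p(59)=831820, p(60)=966467, p(61)=1121505, p(62)=1300156, p(63)=1505499, p(64)=1741630, p(65)=2012558, p(66)=2323520, p(67)=2679689, p(68)=3087735, p(69)=3554345, p(70)=4087968, p(71)=4697205, p(72)=5392783, p(73)=6185689, p(74)=7089500, p(75)=8118264, p(76)=9289091, p(77)=10619863, p(78)=12132164, p(79)=13848650, p(80)=15796476, p(81)=18004327, p(82)=20506255, p(83)=23338469, p(84)=26543660, p(85)=30167357, p(86)=34262962, p(87)=38887673, p(88)=44108109, p(89)=49995925, p(90)=56634173, p(91)=64112359, p(92)=72533807, p(93)=82010177, p(94)=92669720, p(95)=104651419, p(96)=118114304, p(97)=133230930, p(98)=150198136, p(99)=169229875, p(100)=190569292, p(101)=214481126, p(102)=241265379, p(103)=271248950, p(104)=304801365, p(105)=342325709, p(106)=384276336, p(107)=431149389, p(108)=483502844, p(109)=541946240, p(110)=607163746, p(111)=679903203, p(112)=761002156, p(113)=851376628, p(114)=952050665, p(115)=1064144451, p(116)=1188908248, p(117)=1327710076, p(118)=1482074143, p(119)=1653668665, p(120)=1844349560, p(121)=2056148051, p(122)=2291320912, p(123)=2552338241, p(124)=2841940500, p(125)=3163127352, p(126)=3519222692, p(127)=3913864295, p(128)=4351078600, p(129)=4835271870, p(130)=5371315400, p(131)=5964539504, p(132)=6620830889, p(133)=7346629512, p(134)=8149040695, p(135)=9035836076, p(136)=10015581680, p(137)=11097645016, p(138)=12292341831, p(139)=13610949895, p(140)=15065878135, p(141)=16670689208, p(142)=18440293320, p(143)=20390982757, p(144)=22540654445, p(145)=24908858009, p(146)=27517052599, p(147)=30388671978, p(148)=33549419497, p(149)=37027355200, p(150)=40853235313, p(151)=45060624582, p(152)=49686288421, p(153)=54770336324, p(154)=60356673280, p(155)=66493182097, p(156)=73232243759, p(157)=80630964769.
Final step: p(158) = p(157) + p(156) - p(153) - p(151) + p(146) + p(143) - p(136) - p(132) + p(123) + p(118) - p(107) - p(101) + p(88) + p(81) - p(66) - p(58) + p(41) + p(32) - p(13) - p(3)
= 80630964769 + 73232243759 - 54770336324 - 45060624582 + 27517052599 + 20390982757 - 10015581680 - 6620830889 + 2552338241 + 1482074143 - 431149389 - 214481126 + 44108109 + 18004327 - 2323520 - 715220 + 44583 + 8349 - 101 - 3
= 88751778802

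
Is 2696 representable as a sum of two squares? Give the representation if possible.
14² + 50² (a=14, b=50)

Factorization: 2696 = 2^3 × 337
By Fermat: n is sum of two squares iff every prime p ≡ 3 (mod 4) appears to even power.
All primes ≡ 3 (mod 4) appear to even power.
Search a = 0, 1, 2, … for 2696 - a² a perfect square: first hit at a = 14: 2696 - 196 = 2500 = 50².
2696 = 14² + 50² = 196 + 2500 ✓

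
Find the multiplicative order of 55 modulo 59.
58

59 is prime, so ord(55) divides φ(59) = 58.
Divisors of 58: 1, 2, 29, 58.
Repeated squaring: 55^1 ≡ 55, 55^2 ≡ 16, 55^4 ≡ 20, 55^8 ≡ 46, 55^16 ≡ 51, 55^32 ≡ 5 (mod 59).
Test 55^d mod 59 for each divisor d in increasing order:
55^1 ≡ 55
55^2 ≡ 16
55^29 = 55^16·55^8·55^4·55^1 ≡ 58
55^58 = 55^32·55^16·55^8·55^2 ≡ 1  ← first divisor giving 1
The order is 58.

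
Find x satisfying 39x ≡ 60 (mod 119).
x ≡ 29 (mod 119)

gcd(39, 119) = 1, which divides 60, so solutions exist.
Find 39^(-1) mod 119 by the extended Euclidean algorithm:
119 = 3 × 39 + 2  ⟹  2 = (1)·119 + (-3)·39
39 = 19 × 2 + 1  ⟹  1 = (-19)·119 + (58)·39
So (58)·39 ≡ 1 (mod 119), i.e. 39^(-1) ≡ 58 (mod 119).
x ≡ 58 × 60 = 3480 ≡ 29 (mod 119).
Check: 39 × 29 = 1131 ≡ 60 (mod 119).
Unique solution: x ≡ 29 (mod 119)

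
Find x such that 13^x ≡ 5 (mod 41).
2

Baby-step giant-step with step n = ⌈√41⌉ = 7.
Baby steps 13^j mod 41 (j:value) for j=0..6: 0:1, 1:13, 2:5, 3:24, 4:25, 5:38, 6:2.
h = 5 is already in the table at j=2, so x = 2.
Check: 13^2 ≡ 5 (mod 41).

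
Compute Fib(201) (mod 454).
164

Matrix identity: Q^n = [[F_(n+1), F_n], [F_n, F_(n-1)]] with Q = [[1,1],[1,0]].
n = 201 = 11001001₂. Square-and-multiply, entries mod 454:
Q^1 = [[1,1],[1,0]]
Q^3 = (Q^1)²·Q = [[3,2],[2,1]]
Q^6 = (Q^3)² = [[13,8],[8,5]]
Q^12 = (Q^6)² = [[233,144],[144,89]]
Q^25 = (Q^12)²·Q = [[175,115],[115,60]]
Q^50 = (Q^25)² = [[266,239],[239,27]]
Q^100 = (Q^50)² = [[303,111],[111,192]]
Q^201 = (Q^100)²·Q = [[175,164],[164,11]]
F_201 mod 454 = Q^201[0][1] = 164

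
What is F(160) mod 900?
195

Matrix identity: Q^n = [[F_(n+1), F_n], [F_n, F_(n-1)]] with Q = [[1,1],[1,0]].
n = 160 = 10100000₂. Square-and-multiply, entries mod 900:
Q^1 = [[1,1],[1,0]]
Q^2 = (Q^1)² = [[2,1],[1,1]]
Q^5 = (Q^2)²·Q = [[8,5],[5,3]]
Q^10 = (Q^5)² = [[89,55],[55,34]]
Q^20 = (Q^10)² = [[146,465],[465,581]]
Q^40 = (Q^20)² = [[841,555],[555,286]]
Q^80 = (Q^40)² = [[106,885],[885,121]]
Q^160 = (Q^80)² = [[661,195],[195,466]]
F_160 mod 900 = Q^160[0][1] = 195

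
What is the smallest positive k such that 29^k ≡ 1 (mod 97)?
96

97 is prime, so ord(29) divides φ(97) = 96.
Divisors of 96: 1, 2, 3, 4, 6, 8, 12, 16, 24, 32, 48, 96.
Repeated squaring: 29^1 ≡ 29, 29^2 ≡ 65, 29^4 ≡ 54, 29^8 ≡ 6, 29^16 ≡ 36, 29^32 ≡ 35, 29^64 ≡ 61 (mod 97).
Test 29^d mod 97 for each divisor d in increasing order:
29^1 ≡ 29
29^2 ≡ 65
29^3 = 29^2·29^1 ≡ 42
29^4 ≡ 54
29^6 = 29^4·29^2 ≡ 18
29^8 ≡ 6
29^12 = 29^8·29^4 ≡ 33
29^16 ≡ 36
29^24 = 29^16·29^8 ≡ 22
29^32 ≡ 35
29^48 = 29^32·29^16 ≡ 96
29^96 = 29^64·29^32 ≡ 1  ← first divisor giving 1
The order is 96.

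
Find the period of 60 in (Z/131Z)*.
13

131 is prime, so ord(60) divides φ(131) = 130.
Divisors of 130: 1, 2, 5, 10, 13, 26, 65, 130.
Repeated squaring: 60^1 ≡ 60, 60^2 ≡ 63, 60^4 ≡ 39, 60^8 ≡ 80, 60^16 ≡ 112, 60^32 ≡ 99, 60^64 ≡ 107, 60^128 ≡ 52 (mod 131).
Test 60^d mod 131 for each divisor d in increasing order:
60^1 ≡ 60
60^2 ≡ 63
60^5 = 60^4·60^1 ≡ 113
60^10 = 60^8·60^2 ≡ 62
60^13 = 60^8·60^4·60^1 ≡ 1  ← first divisor giving 1
The order is 13.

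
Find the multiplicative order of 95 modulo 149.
37

149 is prime, so ord(95) divides φ(149) = 148.
Divisors of 148: 1, 2, 4, 37, 74, 148.
Repeated squaring: 95^1 ≡ 95, 95^2 ≡ 85, 95^4 ≡ 73, 95^8 ≡ 114, 95^16 ≡ 33, 95^32 ≡ 46, 95^64 ≡ 30, 95^128 ≡ 6 (mod 149).
Test 95^d mod 149 for each divisor d in increasing order:
95^1 ≡ 95
95^2 ≡ 85
95^4 ≡ 73
95^37 = 95^32·95^4·95^1 ≡ 1  ← first divisor giving 1
The order is 37.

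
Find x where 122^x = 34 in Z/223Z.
168

Baby-step giant-step with step n = ⌈√223⌉ = 15.
Baby steps 122^j mod 223 (j:value) for j=0..14: 0:1, 1:122, 2:166, 3:182, 4:127, 5:107, 6:120, 7:145, 8:73, 9:209, 10:76, 11:129, 12:128, 13:6, 14:63.
Giant-step multiplier: 122^(-15) ≡ 122^(222-15) = 122^207 ≡ 208 (mod 223).
Giant steps γ_i = 34·208^i mod 223: γ_0=34, γ_1=159, γ_2=68, γ_3=95, γ_4=136, γ_5=190, γ_6=49, γ_7=157, γ_8=98, γ_9=91, γ_10=196, γ_11=182 (in table at j=3).
x = i·n + j = 11·15 + 3 = 168.
Check: 122^168 ≡ 34 (mod 223).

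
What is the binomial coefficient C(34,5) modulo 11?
0

Using Lucas' theorem:
Write n=34 and k=5 in base 11:
n in base 11: [3, 1]
k in base 11: [0, 5]
C(34,5) mod 11 = ∏ C(n_i, k_i) mod 11
Digit binomials (mod 11): C(3,0) = 1; C(1,5) = 0 (k_i > n_i)
Product: 1 × 0 = 0 ≡ 0 (mod 11)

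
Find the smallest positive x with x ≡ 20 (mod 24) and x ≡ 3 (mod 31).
716

Using Chinese Remainder Theorem:
M = 24 × 31 = 744
M1 = 31, M2 = 24
y1 = 31^(-1) mod 24 = 7
y2 = 24^(-1) mod 31 = 22
x = (20×31×7 + 3×24×22) mod 744 = 716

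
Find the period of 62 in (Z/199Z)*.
11

199 is prime, so ord(62) divides φ(199) = 198.
Divisors of 198: 1, 2, 3, 6, 9, 11, 18, 22, 33, 66, 99, 198.
Repeated squaring: 62^1 ≡ 62, 62^2 ≡ 63, 62^4 ≡ 188, 62^8 ≡ 121, 62^16 ≡ 114, 62^32 ≡ 61, 62^64 ≡ 139, 62^128 ≡ 18 (mod 199).
Test 62^d mod 199 for each divisor d in increasing order:
62^1 ≡ 62
62^2 ≡ 63
62^3 = 62^2·62^1 ≡ 125
62^6 = 62^4·62^2 ≡ 103
62^9 = 62^8·62^1 ≡ 139
62^11 = 62^8·62^2·62^1 ≡ 1  ← first divisor giving 1
The order is 11.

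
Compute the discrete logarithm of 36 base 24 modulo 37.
18

Baby-step giant-step with step n = ⌈√37⌉ = 7.
Baby steps 24^j mod 37 (j:value) for j=0..6: 0:1, 1:24, 2:21, 3:23, 4:34, 5:2, 6:11.
Giant-step multiplier: 24^(-7) ≡ 24^(36-7) = 24^29 ≡ 15 (mod 37).
Giant steps γ_i = 36·15^i mod 37: γ_0=36, γ_1=22, γ_2=34 (in table at j=4).
x = i·n + j = 2·7 + 4 = 18.
Check: 24^18 ≡ 36 (mod 37).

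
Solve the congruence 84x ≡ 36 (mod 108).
x ≡ 3 (mod 9)

gcd(84, 108) = 12, which divides 36, so solutions exist.
Divide through by 12: 7x ≡ 3 (mod 9).
Find 7^(-1) mod 9 by the extended Euclidean algorithm:
9 = 1 × 7 + 2  ⟹  2 = (1)·9 + (-1)·7
7 = 3 × 2 + 1  ⟹  1 = (-3)·9 + (4)·7
So (4)·7 ≡ 1 (mod 9), i.e. 7^(-1) ≡ 4 (mod 9).
x ≡ 4 × 3 = 12 ≡ 3 (mod 9).
Check: 84 × 3 = 252 ≡ 36 (mod 108).
x ≡ 3 (mod 9), giving 12 solutions mod 108.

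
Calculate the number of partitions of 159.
97662728555

p(n) counts ways to write n as a sum of positive integers (order ignored).
Euler's pentagonal recurrence: p(k) = p(k-1) + p(k-2) - p(k-5) - p(k-7) + p(k-12) + p(k-15) - ... (offsets j(3j∓1)/2, signs ++--, p(0)=1, p(<0)=0).
DP table for k = 0..158: p(0)=1, p(1)=1, p(2)=2, p(3)=3, p(4)=5, p(5)=7, p(6)=11, p(7)=15, p(8)=22, p(9)=30, p(10)=42, p(11)=56, p(12)=77, p(13)=101, p(14)=135, p(15)=176, p(16)=231, p(17)=297, p(18)=385, p(19)=490, p(20)=627, p(21)=792, p(22)=1002, p(23)=1255, p(24)=1575, p(25)=1958, p(26)=2436, p(27)=3010, p(28)=3718, p(29)=4565, p(30)=5604, p(31)=6842, p(32)=8349, p(33)=10143, p(34)=12310, p(35)=14883, p(36)=17977, p(37)=21637, p(38)=26015, p(39)=31185, p(40)=37338, p(41)=44583, p(42)=53174, p(43)=63261, p(44)=75175, p(45)=89134, p(46)=105558, p(47)=124754, p(48)=147273, p(49)=173525, p(50)=204226, p(51)=239943, p(52)=281589, p(53)=329931, p(54)=386155, p(55)=451276, p(56)=526823, p(57)=614154, p(58)=715220, p(59)=831820, p(60)=966467, p(61)=1121505, p(62)=1300156, p(63)=1505499, p(64)=1741630, p(65)=2012558, p(66)=2323520, p(67)=2679689, p(68)=3087735, p(69)=3554345, p(70)=4087968, p(71)=4697205, p(72)=5392783, p(73)=6185689, p(74)=7089500, p(75)=8118264, p(76)=9289091, p(77)=10619863, p(78)=12132164, p(79)=13848650, p(80)=15796476, p(81)=18004327, p(82)=20506255, p(83)=23338469, p(84)=26543660, p(85)=30167357, p(86)=34262962, p(87)=38887673, p(88)=44108109, p(89)=49995925, p(90)=56634173, p(91)=64112359, p(92)=72533807, p(93)=82010177, p(94)=92669720, p(95)=104651419, p(96)=118114304, p(97)=133230930, p(98)=150198136, p(99)=169229875, p(100)=190569292, p(101)=214481126, p(102)=241265379, p(103)=271248950, p(104)=304801365, p(105)=342325709, p(106)=384276336, p(107)=431149389, p(108)=483502844, p(109)=541946240, p(110)=607163746, p(111)=679903203, p(112)=761002156, p(113)=851376628, p(114)=952050665, p(115)=1064144451, p(116)=1188908248, p(117)=1327710076, p(118)=1482074143, p(119)=1653668665, p(120)=1844349560, p(121)=2056148051, p(122)=2291320912, p(123)=2552338241, p(124)=2841940500, p(125)=3163127352, p(126)=3519222692, p(127)=3913864295, p(128)=4351078600, p(129)=4835271870, p(130)=5371315400, p(131)=5964539504, p(132)=6620830889, p(133)=7346629512, p(134)=8149040695, p(135)=9035836076, p(136)=10015581680, p(137)=11097645016, p(138)=12292341831, p(139)=13610949895, p(140)=15065878135, p(141)=16670689208, p(142)=18440293320, p(143)=20390982757, p(144)=22540654445, p(145)=24908858009, p(146)=27517052599, p(147)=30388671978, p(148)=33549419497, p(149)=37027355200, p(150)=40853235313, p(151)=45060624582, p(152)=49686288421, p(153)=54770336324, p(154)=60356673280, p(155)=66493182097, p(156)=73232243759, p(157)=80630964769, p(158)=88751778802.
Final step: p(159) = p(158) + p(157) - p(154) - p(152) + p(147) + p(144) - p(137) - p(133) + p(124) + p(119) - p(108) - p(102) + p(89) + p(82) - p(67) - p(59) + p(42) + p(33) - p(14) - p(4)
= 88751778802 + 80630964769 - 60356673280 - 49686288421 + 30388671978 + 22540654445 - 11097645016 - 7346629512 + 2841940500 + 1653668665 - 483502844 - 241265379 + 49995925 + 20506255 - 2679689 - 831820 + 53174 + 10143 - 135 - 5
= 97662728555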